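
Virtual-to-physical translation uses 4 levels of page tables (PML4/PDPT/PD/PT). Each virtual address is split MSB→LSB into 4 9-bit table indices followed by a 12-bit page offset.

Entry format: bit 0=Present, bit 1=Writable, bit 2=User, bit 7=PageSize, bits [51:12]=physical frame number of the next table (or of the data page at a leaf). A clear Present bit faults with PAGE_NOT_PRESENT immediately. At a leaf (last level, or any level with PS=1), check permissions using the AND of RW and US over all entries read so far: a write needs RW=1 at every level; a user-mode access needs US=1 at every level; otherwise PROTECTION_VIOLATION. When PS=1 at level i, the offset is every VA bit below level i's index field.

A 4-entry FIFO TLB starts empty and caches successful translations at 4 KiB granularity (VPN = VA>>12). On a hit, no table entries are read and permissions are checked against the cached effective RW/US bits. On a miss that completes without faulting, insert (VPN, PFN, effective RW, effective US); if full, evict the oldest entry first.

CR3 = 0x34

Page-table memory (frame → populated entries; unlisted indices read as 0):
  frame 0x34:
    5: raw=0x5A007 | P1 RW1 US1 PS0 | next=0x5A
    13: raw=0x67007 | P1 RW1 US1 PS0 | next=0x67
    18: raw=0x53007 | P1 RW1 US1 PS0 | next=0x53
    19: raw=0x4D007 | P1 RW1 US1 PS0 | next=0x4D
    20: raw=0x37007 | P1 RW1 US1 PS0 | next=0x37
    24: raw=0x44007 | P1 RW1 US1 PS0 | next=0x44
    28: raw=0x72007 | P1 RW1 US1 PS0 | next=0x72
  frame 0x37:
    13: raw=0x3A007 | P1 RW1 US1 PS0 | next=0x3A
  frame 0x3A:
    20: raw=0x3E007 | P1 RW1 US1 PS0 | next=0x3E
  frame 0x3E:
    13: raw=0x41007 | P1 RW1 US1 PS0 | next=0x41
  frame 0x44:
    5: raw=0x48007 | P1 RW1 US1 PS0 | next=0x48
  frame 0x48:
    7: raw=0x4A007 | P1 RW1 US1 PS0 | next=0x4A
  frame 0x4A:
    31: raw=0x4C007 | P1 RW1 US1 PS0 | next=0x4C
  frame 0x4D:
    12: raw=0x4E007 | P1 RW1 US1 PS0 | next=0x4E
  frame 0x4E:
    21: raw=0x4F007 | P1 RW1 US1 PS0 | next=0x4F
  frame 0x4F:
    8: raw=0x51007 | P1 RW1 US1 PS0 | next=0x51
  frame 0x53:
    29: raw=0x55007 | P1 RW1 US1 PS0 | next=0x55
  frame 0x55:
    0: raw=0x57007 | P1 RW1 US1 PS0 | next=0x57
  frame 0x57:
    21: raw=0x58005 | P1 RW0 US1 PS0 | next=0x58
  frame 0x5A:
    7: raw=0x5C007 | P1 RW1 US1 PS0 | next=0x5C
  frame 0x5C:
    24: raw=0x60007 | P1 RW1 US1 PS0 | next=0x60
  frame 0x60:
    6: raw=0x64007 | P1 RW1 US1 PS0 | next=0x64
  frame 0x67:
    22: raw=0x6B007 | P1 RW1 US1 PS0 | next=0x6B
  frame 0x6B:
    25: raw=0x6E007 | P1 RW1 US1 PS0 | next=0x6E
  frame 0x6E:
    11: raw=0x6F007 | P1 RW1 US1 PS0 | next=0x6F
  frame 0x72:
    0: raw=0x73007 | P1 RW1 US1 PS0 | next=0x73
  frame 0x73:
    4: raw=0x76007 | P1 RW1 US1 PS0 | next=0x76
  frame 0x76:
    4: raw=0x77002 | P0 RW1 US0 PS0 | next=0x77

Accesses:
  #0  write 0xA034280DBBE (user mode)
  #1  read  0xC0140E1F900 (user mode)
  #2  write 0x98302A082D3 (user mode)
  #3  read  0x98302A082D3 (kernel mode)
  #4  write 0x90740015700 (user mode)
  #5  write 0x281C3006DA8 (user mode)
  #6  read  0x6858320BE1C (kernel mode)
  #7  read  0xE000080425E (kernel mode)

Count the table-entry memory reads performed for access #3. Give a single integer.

Trace:
#0 VA=0xA034280DBBE (w,user):
  [0] read 0x34 idx=20: raw=0x37007 flags P=1 W=1 U=1 S=0
  [1] read 0x37 idx=13: raw=0x3A007 flags P=1 W=1 U=1 S=0
  [2] read 0x3A idx=20: raw=0x3E007 flags P=1 W=1 U=1 S=0
  [3] read 0x3E idx=13: raw=0x41007 flags P=1 W=1 U=1 S=0
  ⇒ phys 0x41BBE  [4 reads]
#1 VA=0xC0140E1F900 (r,user):
  [0] read 0x34 idx=24: raw=0x44007 flags P=1 W=1 U=1 S=0
  [1] read 0x44 idx=5: raw=0x48007 flags P=1 W=1 U=1 S=0
  [2] read 0x48 idx=7: raw=0x4A007 flags P=1 W=1 U=1 S=0
  [3] read 0x4A idx=31: raw=0x4C007 flags P=1 W=1 U=1 S=0
  ⇒ phys 0x4C900  [4 reads]
#2 VA=0x98302A082D3 (w,user):
  [0] read 0x34 idx=19: raw=0x4D007 flags P=1 W=1 U=1 S=0
  [1] read 0x4D idx=12: raw=0x4E007 flags P=1 W=1 U=1 S=0
  [2] read 0x4E idx=21: raw=0x4F007 flags P=1 W=1 U=1 S=0
  [3] read 0x4F idx=8: raw=0x51007 flags P=1 W=1 U=1 S=0
  ⇒ phys 0x512D3  [4 reads]
#3 VA=0x98302A082D3 (r,kernel):
  TLB hit vpn=0x98302A08 → PA=0x512D3
#4 VA=0x90740015700 (w,user):
  [0] read 0x34 idx=18: raw=0x53007 flags P=1 W=1 U=1 S=0
  [1] read 0x53 idx=29: raw=0x55007 flags P=1 W=1 U=1 S=0
  [2] read 0x55 idx=0: raw=0x57007 flags P=1 W=1 U=1 S=0
  [3] read 0x57 idx=21: raw=0x58005 flags P=1 W=0 U=1 S=0
  ✗ PROTECTION_VIOLATION  [4 reads]
#5 VA=0x281C3006DA8 (w,user):
  [0] read 0x34 idx=5: raw=0x5A007 flags P=1 W=1 U=1 S=0
  [1] read 0x5A idx=7: raw=0x5C007 flags P=1 W=1 U=1 S=0
  [2] read 0x5C idx=24: raw=0x60007 flags P=1 W=1 U=1 S=0
  [3] read 0x60 idx=6: raw=0x64007 flags P=1 W=1 U=1 S=0
  ⇒ phys 0x64DA8  [4 reads]
#6 VA=0x6858320BE1C (r,kernel):
  [0] read 0x34 idx=13: raw=0x67007 flags P=1 W=1 U=1 S=0
  [1] read 0x67 idx=22: raw=0x6B007 flags P=1 W=1 U=1 S=0
  [2] read 0x6B idx=25: raw=0x6E007 flags P=1 W=1 U=1 S=0
  [3] read 0x6E idx=11: raw=0x6F007 flags P=1 W=1 U=1 S=0
  ⇒ phys 0x6FE1C  [4 reads]
#7 VA=0xE000080425E (r,kernel):
  [0] read 0x34 idx=28: raw=0x72007 flags P=1 W=1 U=1 S=0
  [1] read 0x72 idx=0: raw=0x73007 flags P=1 W=1 U=1 S=0
  [2] read 0x73 idx=4: raw=0x76007 flags P=1 W=1 U=1 S=0
  [3] read 0x76 idx=4: raw=0x77002 flags P=0 W=1 U=0 S=0
  ✗ PAGE_NOT_PRESENT  [4 reads]

Entries read for #3: 0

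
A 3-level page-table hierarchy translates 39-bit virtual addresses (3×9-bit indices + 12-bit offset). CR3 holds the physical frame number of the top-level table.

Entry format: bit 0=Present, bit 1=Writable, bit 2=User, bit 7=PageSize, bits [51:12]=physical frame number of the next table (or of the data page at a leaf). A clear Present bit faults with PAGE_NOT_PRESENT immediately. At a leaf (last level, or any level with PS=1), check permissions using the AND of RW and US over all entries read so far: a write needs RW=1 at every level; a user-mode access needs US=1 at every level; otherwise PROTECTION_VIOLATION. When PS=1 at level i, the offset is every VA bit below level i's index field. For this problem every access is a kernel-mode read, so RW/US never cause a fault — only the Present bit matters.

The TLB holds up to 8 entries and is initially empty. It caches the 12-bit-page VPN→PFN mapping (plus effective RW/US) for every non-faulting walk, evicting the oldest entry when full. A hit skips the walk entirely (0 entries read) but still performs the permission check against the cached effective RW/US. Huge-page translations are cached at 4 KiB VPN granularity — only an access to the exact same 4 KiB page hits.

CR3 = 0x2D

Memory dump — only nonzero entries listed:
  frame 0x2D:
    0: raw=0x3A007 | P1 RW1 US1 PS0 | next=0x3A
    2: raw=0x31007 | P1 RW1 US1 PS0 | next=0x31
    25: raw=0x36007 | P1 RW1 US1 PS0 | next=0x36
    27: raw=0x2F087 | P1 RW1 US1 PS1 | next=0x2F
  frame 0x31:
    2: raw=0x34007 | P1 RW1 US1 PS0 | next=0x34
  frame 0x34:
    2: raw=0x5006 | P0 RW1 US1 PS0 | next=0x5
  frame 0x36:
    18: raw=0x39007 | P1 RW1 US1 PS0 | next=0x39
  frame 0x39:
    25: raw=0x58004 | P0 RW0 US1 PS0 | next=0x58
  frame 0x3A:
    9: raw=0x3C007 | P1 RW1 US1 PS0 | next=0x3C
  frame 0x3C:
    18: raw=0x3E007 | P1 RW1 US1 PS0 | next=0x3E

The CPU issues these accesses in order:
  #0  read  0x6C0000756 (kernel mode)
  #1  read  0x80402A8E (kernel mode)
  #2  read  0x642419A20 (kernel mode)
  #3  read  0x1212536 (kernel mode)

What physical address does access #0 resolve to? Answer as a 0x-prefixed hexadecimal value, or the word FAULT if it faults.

Per-access translation:
#0 VA=0x6C0000756 (r,kernel):
  L0 @0x2D[27] → 0x2F087  P=1,RW=1,US=1,PS=1
  ⇒ phys 0x2F756 (huge @L0)  [1 reads]
#1 VA=0x80402A8E (r,kernel):
  L0 @0x2D[2] → 0x31007  P=1,RW=1,US=1,PS=0
  L1 @0x31[2] → 0x34007  P=1,RW=1,US=1,PS=0
  L2 @0x34[2] → 0x5006  P=0,RW=1,US=1,PS=0
  ⇒ fault: PAGE_NOT_PRESENT  — 3 lookups
#2 VA=0x642419A20 (r,kernel):
  L0 @0x2D[25] → 0x36007  P=1,RW=1,US=1,PS=0
  L1 @0x36[18] → 0x39007  P=1,RW=1,US=1,PS=0
  L2 @0x39[25] → 0x58004  P=0,RW=0,US=1,PS=0
  ⇒ fault: PAGE_NOT_PRESENT  — 3 lookups
#3 VA=0x1212536 (r,kernel):
  L0 @0x2D[0] → 0x3A007  P=1,RW=1,US=1,PS=0
  L1 @0x3A[9] → 0x3C007  P=1,RW=1,US=1,PS=0
  L2 @0x3C[18] → 0x3E007  P=1,RW=1,US=1,PS=0
  ⇒ phys 0x3E536  [3 reads]

Access #0 PA: 0x2F756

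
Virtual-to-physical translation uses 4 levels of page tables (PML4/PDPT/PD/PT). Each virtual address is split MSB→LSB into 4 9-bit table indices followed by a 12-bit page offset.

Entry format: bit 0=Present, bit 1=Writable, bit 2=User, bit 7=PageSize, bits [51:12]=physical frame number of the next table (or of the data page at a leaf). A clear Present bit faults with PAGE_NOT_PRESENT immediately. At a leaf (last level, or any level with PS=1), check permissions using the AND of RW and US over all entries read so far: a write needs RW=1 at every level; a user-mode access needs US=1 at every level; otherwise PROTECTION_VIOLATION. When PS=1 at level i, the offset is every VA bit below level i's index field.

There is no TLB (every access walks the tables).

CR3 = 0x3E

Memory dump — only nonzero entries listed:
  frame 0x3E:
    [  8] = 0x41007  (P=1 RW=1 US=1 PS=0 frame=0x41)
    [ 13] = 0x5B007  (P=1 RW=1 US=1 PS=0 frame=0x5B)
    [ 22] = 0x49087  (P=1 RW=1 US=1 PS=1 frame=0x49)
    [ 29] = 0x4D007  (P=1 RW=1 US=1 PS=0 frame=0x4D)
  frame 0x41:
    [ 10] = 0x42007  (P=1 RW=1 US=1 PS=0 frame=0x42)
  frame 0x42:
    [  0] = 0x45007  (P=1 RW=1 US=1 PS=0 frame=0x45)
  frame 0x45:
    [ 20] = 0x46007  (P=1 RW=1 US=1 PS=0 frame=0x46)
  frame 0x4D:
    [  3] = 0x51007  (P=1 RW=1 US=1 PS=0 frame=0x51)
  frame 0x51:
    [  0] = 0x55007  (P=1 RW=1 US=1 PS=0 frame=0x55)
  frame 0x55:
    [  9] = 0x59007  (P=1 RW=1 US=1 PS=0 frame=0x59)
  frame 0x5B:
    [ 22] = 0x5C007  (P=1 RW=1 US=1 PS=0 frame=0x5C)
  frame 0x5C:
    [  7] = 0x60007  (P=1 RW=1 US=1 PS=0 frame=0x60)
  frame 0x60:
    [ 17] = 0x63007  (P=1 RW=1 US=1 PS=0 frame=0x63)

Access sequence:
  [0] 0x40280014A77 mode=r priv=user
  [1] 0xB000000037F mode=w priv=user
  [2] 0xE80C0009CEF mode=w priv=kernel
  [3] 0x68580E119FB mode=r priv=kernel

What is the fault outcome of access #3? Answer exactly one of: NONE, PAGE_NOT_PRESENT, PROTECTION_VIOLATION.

Trace:
#0 VA=0x40280014A77 (r,user):
  L0: frame=0x3E idx=8 entry=0x41007 [P=1 RW=1 US=1 PS=0]
  L1: frame=0x41 idx=10 entry=0x42007 [P=1 RW=1 US=1 PS=0]
  L2: frame=0x42 idx=0 entry=0x45007 [P=1 RW=1 US=1 PS=0]
  L3: frame=0x45 idx=20 entry=0x46007 [P=1 RW=1 US=1 PS=0]
  ⇒ phys 0x46A77  [4 reads]
#1 VA=0xB000000037F (w,user):
  L0: frame=0x3E idx=22 entry=0x49087 [P=1 RW=1 US=1 PS=1]
  ⇒ phys 0x4937F (huge @L0)  [1 reads]
#2 VA=0xE80C0009CEF (w,kernel):
  L0: frame=0x3E idx=29 entry=0x4D007 [P=1 RW=1 US=1 PS=0]
  L1: frame=0x4D idx=3 entry=0x51007 [P=1 RW=1 US=1 PS=0]
  L2: frame=0x51 idx=0 entry=0x55007 [P=1 RW=1 US=1 PS=0]
  L3: frame=0x55 idx=9 entry=0x59007 [P=1 RW=1 US=1 PS=0]
  ⇒ phys 0x59CEF  [4 reads]
#3 VA=0x68580E119FB (r,kernel):
  L0: frame=0x3E idx=13 entry=0x5B007 [P=1 RW=1 US=1 PS=0]
  L1: frame=0x5B idx=22 entry=0x5C007 [P=1 RW=1 US=1 PS=0]
  L2: frame=0x5C idx=7 entry=0x60007 [P=1 RW=1 US=1 PS=0]
  L3: frame=0x60 idx=17 entry=0x63007 [P=1 RW=1 US=1 PS=0]
  ⇒ phys 0x639FB  [4 reads]

Access #3 fault: NONE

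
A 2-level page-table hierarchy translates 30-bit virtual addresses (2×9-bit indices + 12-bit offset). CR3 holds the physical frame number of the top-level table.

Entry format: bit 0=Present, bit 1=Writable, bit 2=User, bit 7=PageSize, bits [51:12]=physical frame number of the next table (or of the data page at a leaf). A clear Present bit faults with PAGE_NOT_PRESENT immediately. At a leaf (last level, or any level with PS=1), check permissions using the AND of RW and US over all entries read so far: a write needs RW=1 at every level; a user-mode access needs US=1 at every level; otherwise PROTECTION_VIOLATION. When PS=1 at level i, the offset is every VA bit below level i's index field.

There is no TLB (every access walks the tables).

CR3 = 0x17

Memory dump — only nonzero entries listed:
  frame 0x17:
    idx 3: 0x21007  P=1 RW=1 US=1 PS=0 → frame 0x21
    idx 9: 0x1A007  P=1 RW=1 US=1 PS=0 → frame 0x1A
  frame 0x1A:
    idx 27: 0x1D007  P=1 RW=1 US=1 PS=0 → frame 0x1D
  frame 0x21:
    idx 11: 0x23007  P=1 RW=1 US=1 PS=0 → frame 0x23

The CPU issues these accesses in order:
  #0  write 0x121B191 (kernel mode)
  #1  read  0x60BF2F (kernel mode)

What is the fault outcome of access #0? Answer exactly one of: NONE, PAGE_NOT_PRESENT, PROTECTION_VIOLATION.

Walk each access:
#0 VA=0x121B191 (w,kernel):
  [0] read 0x17 idx=9: raw=0x1A007 flags P=1 W=1 U=1 S=0
  [1] read 0x1A idx=27: raw=0x1D007 flags P=1 W=1 U=1 S=0
  ✓ 0x1D191  — 2 lookups
#1 VA=0x60BF2F (r,kernel):
  [0] read 0x17 idx=3: raw=0x21007 flags P=1 W=1 U=1 S=0
  [1] read 0x21 idx=11: raw=0x23007 flags P=1 W=1 U=1 S=0
  ✓ 0x23F2F  — 2 lookups

Access #0 fault: NONE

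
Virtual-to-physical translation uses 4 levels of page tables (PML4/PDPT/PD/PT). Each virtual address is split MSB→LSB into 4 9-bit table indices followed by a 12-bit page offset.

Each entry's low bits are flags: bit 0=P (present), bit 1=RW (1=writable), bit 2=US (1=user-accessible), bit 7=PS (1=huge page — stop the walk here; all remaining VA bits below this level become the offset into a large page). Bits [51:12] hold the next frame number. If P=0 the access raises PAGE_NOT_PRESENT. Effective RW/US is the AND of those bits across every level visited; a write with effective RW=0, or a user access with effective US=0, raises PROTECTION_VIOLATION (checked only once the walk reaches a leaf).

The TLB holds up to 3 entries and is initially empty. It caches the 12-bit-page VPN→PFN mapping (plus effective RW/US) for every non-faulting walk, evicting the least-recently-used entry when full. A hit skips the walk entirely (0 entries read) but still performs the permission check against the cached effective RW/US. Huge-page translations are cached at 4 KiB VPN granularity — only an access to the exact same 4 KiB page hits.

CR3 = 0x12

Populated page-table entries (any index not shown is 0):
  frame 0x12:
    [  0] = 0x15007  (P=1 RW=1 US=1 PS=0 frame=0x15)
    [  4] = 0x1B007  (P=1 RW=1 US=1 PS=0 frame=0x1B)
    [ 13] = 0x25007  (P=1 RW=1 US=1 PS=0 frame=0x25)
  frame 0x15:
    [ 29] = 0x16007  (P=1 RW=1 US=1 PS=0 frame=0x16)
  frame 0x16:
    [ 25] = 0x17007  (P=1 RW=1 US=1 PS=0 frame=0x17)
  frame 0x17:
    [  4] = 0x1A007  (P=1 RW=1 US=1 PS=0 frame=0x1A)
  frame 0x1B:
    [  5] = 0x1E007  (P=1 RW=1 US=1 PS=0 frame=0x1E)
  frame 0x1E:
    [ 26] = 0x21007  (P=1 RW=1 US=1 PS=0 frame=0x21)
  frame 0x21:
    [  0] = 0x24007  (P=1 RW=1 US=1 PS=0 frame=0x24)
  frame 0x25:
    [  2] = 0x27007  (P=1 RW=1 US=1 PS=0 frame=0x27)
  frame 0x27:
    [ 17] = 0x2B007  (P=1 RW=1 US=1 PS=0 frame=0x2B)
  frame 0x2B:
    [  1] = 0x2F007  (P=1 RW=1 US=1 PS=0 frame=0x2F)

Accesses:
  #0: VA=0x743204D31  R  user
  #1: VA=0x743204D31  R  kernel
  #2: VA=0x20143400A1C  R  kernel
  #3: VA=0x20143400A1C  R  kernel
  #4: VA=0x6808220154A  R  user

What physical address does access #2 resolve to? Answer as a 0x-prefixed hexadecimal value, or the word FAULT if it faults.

Per-access translation:
#0 VA=0x743204D31 (r,user):
  L0 @0x12[0] → 0x15007  P=1,RW=1,US=1,PS=0
  L1 @0x15[29] → 0x16007  P=1,RW=1,US=1,PS=0
  L2 @0x16[25] → 0x17007  P=1,RW=1,US=1,PS=0
  L3 @0x17[4] → 0x1A007  P=1,RW=1,US=1,PS=0
  ⇒ phys 0x1AD31  [4 reads]
#1 VA=0x743204D31 (r,kernel):
  TLB hit vpn=0x743204 → PA=0x1AD31
#2 VA=0x20143400A1C (r,kernel):
  L0 @0x12[4] → 0x1B007  P=1,RW=1,US=1,PS=0
  L1 @0x1B[5] → 0x1E007  P=1,RW=1,US=1,PS=0
  L2 @0x1E[26] → 0x21007  P=1,RW=1,US=1,PS=0
  L3 @0x21[0] → 0x24007  P=1,RW=1,US=1,PS=0
  ⇒ phys 0x24A1C  [4 reads]
#3 VA=0x20143400A1C (r,kernel):
  TLB hit vpn=0x20143400 → PA=0x24A1C
#4 VA=0x6808220154A (r,user):
  L0 @0x12[13] → 0x25007  P=1,RW=1,US=1,PS=0
  L1 @0x25[2] → 0x27007  P=1,RW=1,US=1,PS=0
  L2 @0x27[17] → 0x2B007  P=1,RW=1,US=1,PS=0
  L3 @0x2B[1] → 0x2F007  P=1,RW=1,US=1,PS=0
  ⇒ phys 0x2F54A  [4 reads]

Access #2 PA: 0x24A1C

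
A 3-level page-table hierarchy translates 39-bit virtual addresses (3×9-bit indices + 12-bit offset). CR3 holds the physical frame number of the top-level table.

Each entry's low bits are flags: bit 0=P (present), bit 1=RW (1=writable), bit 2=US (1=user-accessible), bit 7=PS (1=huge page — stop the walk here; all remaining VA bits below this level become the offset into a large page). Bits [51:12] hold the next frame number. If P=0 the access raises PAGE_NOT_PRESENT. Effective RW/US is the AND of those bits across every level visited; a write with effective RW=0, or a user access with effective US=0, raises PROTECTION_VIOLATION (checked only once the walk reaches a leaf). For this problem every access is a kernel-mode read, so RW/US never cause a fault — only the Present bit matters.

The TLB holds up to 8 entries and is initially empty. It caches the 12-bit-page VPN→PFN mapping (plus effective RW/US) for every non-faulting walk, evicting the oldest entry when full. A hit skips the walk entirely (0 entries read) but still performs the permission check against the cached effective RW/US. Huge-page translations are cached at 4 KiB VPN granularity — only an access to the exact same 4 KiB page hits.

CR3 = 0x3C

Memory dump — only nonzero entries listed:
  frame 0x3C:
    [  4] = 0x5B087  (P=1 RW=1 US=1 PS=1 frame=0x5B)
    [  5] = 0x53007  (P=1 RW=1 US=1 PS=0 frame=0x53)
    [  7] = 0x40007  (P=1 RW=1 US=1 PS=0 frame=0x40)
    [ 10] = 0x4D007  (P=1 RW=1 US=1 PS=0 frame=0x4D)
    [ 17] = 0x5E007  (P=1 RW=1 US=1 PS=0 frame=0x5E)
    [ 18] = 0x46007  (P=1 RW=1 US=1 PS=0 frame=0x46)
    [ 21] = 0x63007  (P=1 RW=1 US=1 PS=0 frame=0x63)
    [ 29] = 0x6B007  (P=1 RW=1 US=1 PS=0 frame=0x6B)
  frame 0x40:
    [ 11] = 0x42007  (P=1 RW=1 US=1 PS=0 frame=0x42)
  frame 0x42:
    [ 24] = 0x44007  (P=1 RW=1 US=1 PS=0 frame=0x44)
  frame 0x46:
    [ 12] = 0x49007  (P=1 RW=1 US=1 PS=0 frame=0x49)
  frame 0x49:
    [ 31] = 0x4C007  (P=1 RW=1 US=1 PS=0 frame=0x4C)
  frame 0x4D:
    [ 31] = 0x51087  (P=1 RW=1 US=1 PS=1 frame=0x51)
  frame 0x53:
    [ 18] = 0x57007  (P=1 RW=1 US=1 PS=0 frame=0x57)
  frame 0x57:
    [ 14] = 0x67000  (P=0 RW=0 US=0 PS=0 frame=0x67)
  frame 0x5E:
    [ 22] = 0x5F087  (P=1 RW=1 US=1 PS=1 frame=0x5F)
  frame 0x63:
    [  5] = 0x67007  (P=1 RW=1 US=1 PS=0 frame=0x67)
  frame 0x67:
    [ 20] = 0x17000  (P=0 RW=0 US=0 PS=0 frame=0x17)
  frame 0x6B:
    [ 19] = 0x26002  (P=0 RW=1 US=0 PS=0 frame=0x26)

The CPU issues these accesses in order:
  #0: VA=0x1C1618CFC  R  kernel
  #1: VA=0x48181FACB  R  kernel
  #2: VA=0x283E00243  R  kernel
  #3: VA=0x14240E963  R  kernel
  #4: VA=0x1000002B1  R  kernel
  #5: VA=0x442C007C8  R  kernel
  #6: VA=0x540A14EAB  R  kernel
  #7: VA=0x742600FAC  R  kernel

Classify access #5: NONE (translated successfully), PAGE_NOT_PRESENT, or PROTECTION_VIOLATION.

Trace:
#0 VA=0x1C1618CFC (r,kernel):
  lvl0: tbl 0x3C, slot 7 ⇒ 0x40007 (P1/RW1/US1/PS0)
  lvl1: tbl 0x40, slot 11 ⇒ 0x42007 (P1/RW1/US1/PS0)
  lvl2: tbl 0x42, slot 24 ⇒ 0x44007 (P1/RW1/US1/PS0)
  → PA=0x44CFC  (3 entries read)
#1 VA=0x48181FACB (r,kernel):
  lvl0: tbl 0x3C, slot 18 ⇒ 0x46007 (P1/RW1/US1/PS0)
  lvl1: tbl 0x46, slot 12 ⇒ 0x49007 (P1/RW1/US1/PS0)
  lvl2: tbl 0x49, slot 31 ⇒ 0x4C007 (P1/RW1/US1/PS0)
  → PA=0x4CACB  (3 entries read)
#2 VA=0x283E00243 (r,kernel):
  lvl0: tbl 0x3C, slot 10 ⇒ 0x4D007 (P1/RW1/US1/PS0)
  lvl1: tbl 0x4D, slot 31 ⇒ 0x51087 (P1/RW1/US1/PS1)
  → PA=0x51243 (huge @L1)  (2 entries read)
#3 VA=0x14240E963 (r,kernel):
  lvl0: tbl 0x3C, slot 5 ⇒ 0x53007 (P1/RW1/US1/PS0)
  lvl1: tbl 0x53, slot 18 ⇒ 0x57007 (P1/RW1/US1/PS0)
  lvl2: tbl 0x57, slot 14 ⇒ 0x67000 (P0/RW0/US0/PS0)
  → PAGE_NOT_PRESENT  (3 entries read)
#4 VA=0x1000002B1 (r,kernel):
  lvl0: tbl 0x3C, slot 4 ⇒ 0x5B087 (P1/RW1/US1/PS1)
  → PA=0x5B2B1 (huge @L0)  (1 entries read)
#5 VA=0x442C007C8 (r,kernel):
  lvl0: tbl 0x3C, slot 17 ⇒ 0x5E007 (P1/RW1/US1/PS0)
  lvl1: tbl 0x5E, slot 22 ⇒ 0x5F087 (P1/RW1/US1/PS1)
  → PA=0x5F7C8 (huge @L1)  (2 entries read)
#6 VA=0x540A14EAB (r,kernel):
  lvl0: tbl 0x3C, slot 21 ⇒ 0x63007 (P1/RW1/US1/PS0)
  lvl1: tbl 0x63, slot 5 ⇒ 0x67007 (P1/RW1/US1/PS0)
  lvl2: tbl 0x67, slot 20 ⇒ 0x17000 (P0/RW0/US0/PS0)
  → PAGE_NOT_PRESENT  (3 entries read)
#7 VA=0x742600FAC (r,kernel):
  lvl0: tbl 0x3C, slot 29 ⇒ 0x6B007 (P1/RW1/US1/PS0)
  lvl1: tbl 0x6B, slot 19 ⇒ 0x26002 (P0/RW1/US0/PS0)
  → PAGE_NOT_PRESENT  (2 entries read)

Access #5 fault: NONE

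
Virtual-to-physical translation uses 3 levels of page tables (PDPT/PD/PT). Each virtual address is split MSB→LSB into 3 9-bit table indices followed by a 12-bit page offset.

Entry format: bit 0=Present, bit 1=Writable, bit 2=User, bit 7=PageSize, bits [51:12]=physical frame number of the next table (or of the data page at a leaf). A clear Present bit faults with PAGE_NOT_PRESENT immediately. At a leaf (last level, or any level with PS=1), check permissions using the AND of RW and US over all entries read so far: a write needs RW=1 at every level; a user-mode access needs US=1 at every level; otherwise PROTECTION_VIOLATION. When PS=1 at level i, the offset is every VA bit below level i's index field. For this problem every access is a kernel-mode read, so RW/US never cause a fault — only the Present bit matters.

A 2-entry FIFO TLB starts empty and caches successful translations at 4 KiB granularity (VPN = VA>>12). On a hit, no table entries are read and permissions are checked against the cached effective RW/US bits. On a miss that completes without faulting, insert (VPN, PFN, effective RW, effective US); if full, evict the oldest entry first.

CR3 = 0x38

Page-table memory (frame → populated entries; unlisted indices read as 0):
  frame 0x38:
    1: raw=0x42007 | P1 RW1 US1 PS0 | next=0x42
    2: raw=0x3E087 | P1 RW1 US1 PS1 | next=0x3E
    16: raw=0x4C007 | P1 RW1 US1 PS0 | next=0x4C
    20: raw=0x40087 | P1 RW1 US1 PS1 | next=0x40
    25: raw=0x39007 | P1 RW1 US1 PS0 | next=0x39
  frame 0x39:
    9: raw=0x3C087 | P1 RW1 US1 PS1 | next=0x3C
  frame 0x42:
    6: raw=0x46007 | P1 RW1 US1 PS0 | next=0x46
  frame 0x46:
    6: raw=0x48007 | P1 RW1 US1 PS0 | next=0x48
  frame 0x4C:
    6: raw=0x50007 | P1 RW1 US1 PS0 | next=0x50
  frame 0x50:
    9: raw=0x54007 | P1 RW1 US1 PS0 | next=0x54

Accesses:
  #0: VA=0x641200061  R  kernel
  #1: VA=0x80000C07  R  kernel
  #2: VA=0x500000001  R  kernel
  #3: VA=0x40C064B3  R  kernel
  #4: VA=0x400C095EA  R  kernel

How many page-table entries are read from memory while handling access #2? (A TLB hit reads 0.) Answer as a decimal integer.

Walk each access:
#0 VA=0x641200061 (r,kernel):
  [0] read 0x38 idx=25: raw=0x39007 flags P=1 W=1 U=1 S=0
  [1] read 0x39 idx=9: raw=0x3C087 flags P=1 W=1 U=1 S=1
  ⇒ phys 0x3C061 (huge @L1)  [2 reads]
#1 VA=0x80000C07 (r,kernel):
  [0] read 0x38 idx=2: raw=0x3E087 flags P=1 W=1 U=1 S=1
  ⇒ phys 0x3EC07 (huge @L0)  [1 reads]
#2 VA=0x500000001 (r,kernel):
  [0] read 0x38 idx=20: raw=0x40087 flags P=1 W=1 U=1 S=1
  ⇒ phys 0x40001 (huge @L0)  [1 reads]
#3 VA=0x40C064B3 (r,kernel):
  [0] read 0x38 idx=1: raw=0x42007 flags P=1 W=1 U=1 S=0
  [1] read 0x42 idx=6: raw=0x46007 flags P=1 W=1 U=1 S=0
  [2] read 0x46 idx=6: raw=0x48007 flags P=1 W=1 U=1 S=0
  ⇒ phys 0x484B3  [3 reads]
#4 VA=0x400C095EA (r,kernel):
  [0] read 0x38 idx=16: raw=0x4C007 flags P=1 W=1 U=1 S=0
  [1] read 0x4C idx=6: raw=0x50007 flags P=1 W=1 U=1 S=0
  [2] read 0x50 idx=9: raw=0x54007 flags P=1 W=1 U=1 S=0
  ⇒ phys 0x545EA  [3 reads]

Entries read for #2: 1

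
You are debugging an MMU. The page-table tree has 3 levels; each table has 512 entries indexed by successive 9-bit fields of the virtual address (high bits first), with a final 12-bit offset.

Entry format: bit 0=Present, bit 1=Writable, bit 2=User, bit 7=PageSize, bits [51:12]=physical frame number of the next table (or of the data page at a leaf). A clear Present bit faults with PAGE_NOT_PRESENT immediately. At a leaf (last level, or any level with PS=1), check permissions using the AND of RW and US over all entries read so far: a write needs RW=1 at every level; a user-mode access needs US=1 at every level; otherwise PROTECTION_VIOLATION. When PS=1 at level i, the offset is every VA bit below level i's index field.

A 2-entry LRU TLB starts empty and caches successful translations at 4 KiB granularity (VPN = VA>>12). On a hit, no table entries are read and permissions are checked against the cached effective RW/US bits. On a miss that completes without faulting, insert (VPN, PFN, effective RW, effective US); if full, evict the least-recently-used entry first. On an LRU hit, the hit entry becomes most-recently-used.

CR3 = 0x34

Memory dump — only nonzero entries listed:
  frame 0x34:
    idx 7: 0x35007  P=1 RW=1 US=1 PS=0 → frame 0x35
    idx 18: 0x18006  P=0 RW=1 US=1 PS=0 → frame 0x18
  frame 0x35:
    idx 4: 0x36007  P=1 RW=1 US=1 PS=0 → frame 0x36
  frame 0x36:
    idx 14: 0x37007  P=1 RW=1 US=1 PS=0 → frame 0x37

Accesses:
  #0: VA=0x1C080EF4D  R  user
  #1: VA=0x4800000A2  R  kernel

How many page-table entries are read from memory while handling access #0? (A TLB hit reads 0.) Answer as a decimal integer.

Per-access translation:
#0 VA=0x1C080EF4D (r,user):
  L0 @0x34[7] → 0x35007  P=1,RW=1,US=1,PS=0
  L1 @0x35[4] → 0x36007  P=1,RW=1,US=1,PS=0
  L2 @0x36[14] → 0x37007  P=1,RW=1,US=1,PS=0
  → PA=0x37F4D  (3 entries read)
#1 VA=0x4800000A2 (r,kernel):
  L0 @0x34[18] → 0x18006  P=0,RW=1,US=1,PS=0
  → PAGE_NOT_PRESENT  (1 entries read)

Entries read for #0: 3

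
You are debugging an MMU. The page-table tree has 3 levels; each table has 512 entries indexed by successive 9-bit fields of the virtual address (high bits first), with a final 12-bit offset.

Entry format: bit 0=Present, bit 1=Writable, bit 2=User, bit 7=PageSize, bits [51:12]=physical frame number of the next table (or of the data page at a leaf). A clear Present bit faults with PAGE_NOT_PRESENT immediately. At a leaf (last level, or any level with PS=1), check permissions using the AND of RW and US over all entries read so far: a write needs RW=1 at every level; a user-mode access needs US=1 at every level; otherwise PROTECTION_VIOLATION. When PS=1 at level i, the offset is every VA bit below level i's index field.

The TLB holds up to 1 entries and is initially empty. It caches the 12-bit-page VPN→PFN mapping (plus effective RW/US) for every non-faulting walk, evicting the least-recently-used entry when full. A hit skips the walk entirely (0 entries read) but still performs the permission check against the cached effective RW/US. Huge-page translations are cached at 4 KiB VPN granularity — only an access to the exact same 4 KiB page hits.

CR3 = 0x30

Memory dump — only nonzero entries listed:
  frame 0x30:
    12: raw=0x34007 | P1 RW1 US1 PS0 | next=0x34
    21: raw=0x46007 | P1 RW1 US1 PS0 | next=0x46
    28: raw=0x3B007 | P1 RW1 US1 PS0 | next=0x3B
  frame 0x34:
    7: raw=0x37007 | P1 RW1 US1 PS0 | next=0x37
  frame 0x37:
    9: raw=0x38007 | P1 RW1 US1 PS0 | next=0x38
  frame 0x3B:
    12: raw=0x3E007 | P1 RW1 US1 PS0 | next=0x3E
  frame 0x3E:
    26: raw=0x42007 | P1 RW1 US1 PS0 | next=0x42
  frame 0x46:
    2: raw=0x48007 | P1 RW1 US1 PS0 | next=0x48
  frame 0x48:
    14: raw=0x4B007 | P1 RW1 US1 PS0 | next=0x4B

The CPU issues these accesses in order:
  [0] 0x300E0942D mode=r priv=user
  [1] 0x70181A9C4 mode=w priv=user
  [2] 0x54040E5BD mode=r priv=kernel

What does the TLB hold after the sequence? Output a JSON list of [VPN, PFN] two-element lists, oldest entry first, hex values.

Per-access translation:
#0 VA=0x300E0942D (r,user):
  L0 @0x30[12] → 0x34007  P=1,RW=1,US=1,PS=0
  L1 @0x34[7] → 0x37007  P=1,RW=1,US=1,PS=0
  L2 @0x37[9] → 0x38007  P=1,RW=1,US=1,PS=0
  ⇒ phys 0x3842D  [3 reads]
#1 VA=0x70181A9C4 (w,user):
  L0 @0x30[28] → 0x3B007  P=1,RW=1,US=1,PS=0
  L1 @0x3B[12] → 0x3E007  P=1,RW=1,US=1,PS=0
  L2 @0x3E[26] → 0x42007  P=1,RW=1,US=1,PS=0
  ⇒ phys 0x429C4  [3 reads]
#2 VA=0x54040E5BD (r,kernel):
  L0 @0x30[21] → 0x46007  P=1,RW=1,US=1,PS=0
  L1 @0x46[2] → 0x48007  P=1,RW=1,US=1,PS=0
  L2 @0x48[14] → 0x4B007  P=1,RW=1,US=1,PS=0
  ⇒ phys 0x4B5BD  [3 reads]

TLB: [["0x54040E", "0x4B"]]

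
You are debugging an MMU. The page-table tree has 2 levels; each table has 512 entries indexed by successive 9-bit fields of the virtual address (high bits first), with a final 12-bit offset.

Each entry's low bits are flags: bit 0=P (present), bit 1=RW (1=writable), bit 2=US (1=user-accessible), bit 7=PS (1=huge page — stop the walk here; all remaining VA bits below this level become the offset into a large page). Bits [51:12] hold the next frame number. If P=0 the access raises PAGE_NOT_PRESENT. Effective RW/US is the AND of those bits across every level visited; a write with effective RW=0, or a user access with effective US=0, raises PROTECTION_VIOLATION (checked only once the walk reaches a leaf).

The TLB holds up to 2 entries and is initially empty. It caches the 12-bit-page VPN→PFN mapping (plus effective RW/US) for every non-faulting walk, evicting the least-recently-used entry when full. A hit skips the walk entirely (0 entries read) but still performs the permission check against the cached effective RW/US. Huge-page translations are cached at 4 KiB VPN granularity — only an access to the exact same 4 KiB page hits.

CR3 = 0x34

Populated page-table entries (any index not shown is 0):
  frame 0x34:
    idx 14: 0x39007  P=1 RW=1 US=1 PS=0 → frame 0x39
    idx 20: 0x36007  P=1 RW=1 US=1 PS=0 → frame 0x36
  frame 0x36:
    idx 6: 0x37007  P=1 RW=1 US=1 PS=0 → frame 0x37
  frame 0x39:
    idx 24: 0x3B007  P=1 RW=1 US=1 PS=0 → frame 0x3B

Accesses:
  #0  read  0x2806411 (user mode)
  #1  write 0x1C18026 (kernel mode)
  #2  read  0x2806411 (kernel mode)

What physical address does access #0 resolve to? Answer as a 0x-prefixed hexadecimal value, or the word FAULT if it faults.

Walk each access:
#0 VA=0x2806411 (r,user):
  [0] read 0x34 idx=20: raw=0x36007 flags P=1 W=1 U=1 S=0
  [1] read 0x36 idx=6: raw=0x37007 flags P=1 W=1 U=1 S=0
  ✓ 0x37411  — 2 lookups
#1 VA=0x1C18026 (w,kernel):
  [0] read 0x34 idx=14: raw=0x39007 flags P=1 W=1 U=1 S=0
  [1] read 0x39 idx=24: raw=0x3B007 flags P=1 W=1 U=1 S=0
  ✓ 0x3B026  — 2 lookups
#2 VA=0x2806411 (r,kernel):
  TLB hit vpn=0x2806 → PA=0x37411

Access #0 PA: 0x37411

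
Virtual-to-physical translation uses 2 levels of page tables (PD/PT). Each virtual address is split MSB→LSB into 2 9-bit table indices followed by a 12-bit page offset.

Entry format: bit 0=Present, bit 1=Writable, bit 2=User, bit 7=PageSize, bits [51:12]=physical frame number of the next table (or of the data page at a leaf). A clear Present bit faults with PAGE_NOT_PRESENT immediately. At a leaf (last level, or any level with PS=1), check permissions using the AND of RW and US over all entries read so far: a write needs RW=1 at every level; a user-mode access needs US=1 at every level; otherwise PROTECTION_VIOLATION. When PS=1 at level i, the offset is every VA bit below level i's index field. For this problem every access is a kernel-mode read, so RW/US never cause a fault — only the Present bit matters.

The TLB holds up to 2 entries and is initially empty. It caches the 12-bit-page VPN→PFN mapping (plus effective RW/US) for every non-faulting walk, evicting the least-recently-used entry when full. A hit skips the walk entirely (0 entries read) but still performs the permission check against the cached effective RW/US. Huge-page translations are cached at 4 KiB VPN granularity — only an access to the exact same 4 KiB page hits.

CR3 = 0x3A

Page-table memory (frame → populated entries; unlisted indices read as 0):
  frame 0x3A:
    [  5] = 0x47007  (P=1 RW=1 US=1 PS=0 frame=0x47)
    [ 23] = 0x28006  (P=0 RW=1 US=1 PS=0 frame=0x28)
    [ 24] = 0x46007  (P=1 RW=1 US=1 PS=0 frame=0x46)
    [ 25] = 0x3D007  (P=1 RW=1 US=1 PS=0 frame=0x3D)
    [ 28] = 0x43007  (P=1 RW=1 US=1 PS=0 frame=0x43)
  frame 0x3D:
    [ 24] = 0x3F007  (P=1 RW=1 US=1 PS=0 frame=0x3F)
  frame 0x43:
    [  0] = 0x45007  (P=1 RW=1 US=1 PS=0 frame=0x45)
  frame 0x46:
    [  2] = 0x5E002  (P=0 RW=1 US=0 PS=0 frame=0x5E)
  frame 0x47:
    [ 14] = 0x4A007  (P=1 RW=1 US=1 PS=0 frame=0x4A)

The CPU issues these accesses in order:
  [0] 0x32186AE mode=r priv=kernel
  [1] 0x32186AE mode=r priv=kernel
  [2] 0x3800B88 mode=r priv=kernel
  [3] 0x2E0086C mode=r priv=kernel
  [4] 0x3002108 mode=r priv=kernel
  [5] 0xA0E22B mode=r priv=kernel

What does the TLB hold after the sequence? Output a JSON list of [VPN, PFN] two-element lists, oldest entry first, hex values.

Trace:
#0 VA=0x32186AE (r,kernel):
  lvl0: tbl 0x3A, slot 25 ⇒ 0x3D007 (P1/RW1/US1/PS0)
  lvl1: tbl 0x3D, slot 24 ⇒ 0x3F007 (P1/RW1/US1/PS0)
  ✓ 0x3F6AE  — 2 lookups
#1 VA=0x32186AE (r,kernel):
  TLB hit vpn=0x3218 → PA=0x3F6AE
#2 VA=0x3800B88 (r,kernel):
  lvl0: tbl 0x3A, slot 28 ⇒ 0x43007 (P1/RW1/US1/PS0)
  lvl1: tbl 0x43, slot 0 ⇒ 0x45007 (P1/RW1/US1/PS0)
  ✓ 0x45B88  — 2 lookups
#3 VA=0x2E0086C (r,kernel):
  lvl0: tbl 0x3A, slot 23 ⇒ 0x28006 (P0/RW1/US1/PS0)
  ⇒ fault: PAGE_NOT_PRESENT  — 1 lookups
#4 VA=0x3002108 (r,kernel):
  lvl0: tbl 0x3A, slot 24 ⇒ 0x46007 (P1/RW1/US1/PS0)
  lvl1: tbl 0x46, slot 2 ⇒ 0x5E002 (P0/RW1/US0/PS0)
  ⇒ fault: PAGE_NOT_PRESENT  — 2 lookups
#5 VA=0xA0E22B (r,kernel):
  lvl0: tbl 0x3A, slot 5 ⇒ 0x47007 (P1/RW1/US1/PS0)
  lvl1: tbl 0x47, slot 14 ⇒ 0x4A007 (P1/RW1/US1/PS0)
  ✓ 0x4A22B  — 2 lookups

TLB: [["0x3800", "0x45"], ["0xA0E", "0x4A"]]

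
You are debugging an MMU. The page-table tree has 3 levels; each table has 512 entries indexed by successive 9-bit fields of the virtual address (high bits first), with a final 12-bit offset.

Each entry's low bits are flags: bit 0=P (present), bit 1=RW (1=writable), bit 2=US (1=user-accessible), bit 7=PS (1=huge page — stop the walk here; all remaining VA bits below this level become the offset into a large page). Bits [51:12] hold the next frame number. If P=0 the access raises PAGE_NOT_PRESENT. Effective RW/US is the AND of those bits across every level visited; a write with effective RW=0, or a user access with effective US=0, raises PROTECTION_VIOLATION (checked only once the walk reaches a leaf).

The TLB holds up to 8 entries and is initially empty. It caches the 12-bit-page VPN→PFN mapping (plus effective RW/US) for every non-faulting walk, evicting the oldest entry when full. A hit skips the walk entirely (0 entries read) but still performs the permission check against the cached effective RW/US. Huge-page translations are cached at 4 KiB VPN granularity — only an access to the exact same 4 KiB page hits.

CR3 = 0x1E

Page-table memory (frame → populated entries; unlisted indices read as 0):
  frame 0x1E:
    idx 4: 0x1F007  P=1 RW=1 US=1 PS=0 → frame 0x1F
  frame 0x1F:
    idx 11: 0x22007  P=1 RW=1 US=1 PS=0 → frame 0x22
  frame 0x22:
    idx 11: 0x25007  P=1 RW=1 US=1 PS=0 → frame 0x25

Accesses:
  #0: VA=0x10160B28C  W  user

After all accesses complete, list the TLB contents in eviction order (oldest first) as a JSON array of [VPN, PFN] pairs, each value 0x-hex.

Walk each access:
#0 VA=0x10160B28C (w,user):
  [0] read 0x1E idx=4: raw=0x1F007 flags P=1 W=1 U=1 S=0
  [1] read 0x1F idx=11: raw=0x22007 flags P=1 W=1 U=1 S=0
  [2] read 0x22 idx=11: raw=0x25007 flags P=1 W=1 U=1 S=0
  ✓ 0x2528C  — 3 lookups

TLB: [["0x10160B", "0x25"]]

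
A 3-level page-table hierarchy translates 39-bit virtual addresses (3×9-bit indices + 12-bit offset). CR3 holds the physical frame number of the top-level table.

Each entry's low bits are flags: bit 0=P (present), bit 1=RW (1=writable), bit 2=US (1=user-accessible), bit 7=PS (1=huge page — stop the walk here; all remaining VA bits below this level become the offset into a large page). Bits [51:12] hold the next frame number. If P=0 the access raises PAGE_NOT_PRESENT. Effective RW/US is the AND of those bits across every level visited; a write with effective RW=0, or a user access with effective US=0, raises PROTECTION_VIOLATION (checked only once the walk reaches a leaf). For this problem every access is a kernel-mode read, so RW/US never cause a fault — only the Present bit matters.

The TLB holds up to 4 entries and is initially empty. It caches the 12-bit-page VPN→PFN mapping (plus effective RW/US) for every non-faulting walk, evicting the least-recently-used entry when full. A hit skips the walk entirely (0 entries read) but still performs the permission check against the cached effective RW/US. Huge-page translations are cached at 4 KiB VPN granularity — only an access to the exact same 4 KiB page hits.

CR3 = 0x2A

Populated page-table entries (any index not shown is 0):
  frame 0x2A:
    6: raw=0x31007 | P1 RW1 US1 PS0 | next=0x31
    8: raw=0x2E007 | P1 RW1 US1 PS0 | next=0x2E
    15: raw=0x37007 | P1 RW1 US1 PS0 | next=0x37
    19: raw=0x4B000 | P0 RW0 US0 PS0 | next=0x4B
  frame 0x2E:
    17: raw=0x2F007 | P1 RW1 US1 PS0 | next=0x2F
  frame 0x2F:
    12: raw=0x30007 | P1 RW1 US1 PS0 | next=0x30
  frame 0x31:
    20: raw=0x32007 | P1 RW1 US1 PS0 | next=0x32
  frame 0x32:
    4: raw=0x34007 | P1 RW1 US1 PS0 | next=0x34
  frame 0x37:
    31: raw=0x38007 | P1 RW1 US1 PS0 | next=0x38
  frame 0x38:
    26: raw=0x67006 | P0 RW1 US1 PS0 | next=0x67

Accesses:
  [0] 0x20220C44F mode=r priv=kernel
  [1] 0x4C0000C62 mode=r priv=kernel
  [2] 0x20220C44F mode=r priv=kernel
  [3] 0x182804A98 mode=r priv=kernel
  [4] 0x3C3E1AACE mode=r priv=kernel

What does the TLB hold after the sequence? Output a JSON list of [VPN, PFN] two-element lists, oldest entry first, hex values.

Walk each access:
#0 VA=0x20220C44F (r,kernel):
  L0: frame=0x2A idx=8 entry=0x2E007 [P=1 RW=1 US=1 PS=0]
  L1: frame=0x2E idx=17 entry=0x2F007 [P=1 RW=1 US=1 PS=0]
  L2: frame=0x2F idx=12 entry=0x30007 [P=1 RW=1 US=1 PS=0]
  ⇒ phys 0x3044F  [3 reads]
#1 VA=0x4C0000C62 (r,kernel):
  L0: frame=0x2A idx=19 entry=0x4B000 [P=0 RW=0 US=0 PS=0]
  → PAGE_NOT_PRESENT  (1 entries read)
#2 VA=0x20220C44F (r,kernel):
  TLB hit vpn=0x20220C → PA=0x3044F
#3 VA=0x182804A98 (r,kernel):
  L0: frame=0x2A idx=6 entry=0x31007 [P=1 RW=1 US=1 PS=0]
  L1: frame=0x31 idx=20 entry=0x32007 [P=1 RW=1 US=1 PS=0]
  L2: frame=0x32 idx=4 entry=0x34007 [P=1 RW=1 US=1 PS=0]
  ⇒ phys 0x34A98  [3 reads]
#4 VA=0x3C3E1AACE (r,kernel):
  L0: frame=0x2A idx=15 entry=0x37007 [P=1 RW=1 US=1 PS=0]
  L1: frame=0x37 idx=31 entry=0x38007 [P=1 RW=1 US=1 PS=0]
  L2: frame=0x38 idx=26 entry=0x67006 [P=0 RW=1 US=1 PS=0]
  → PAGE_NOT_PRESENT  (3 entries read)

TLB: [["0x20220C", "0x30"], ["0x182804", "0x34"]]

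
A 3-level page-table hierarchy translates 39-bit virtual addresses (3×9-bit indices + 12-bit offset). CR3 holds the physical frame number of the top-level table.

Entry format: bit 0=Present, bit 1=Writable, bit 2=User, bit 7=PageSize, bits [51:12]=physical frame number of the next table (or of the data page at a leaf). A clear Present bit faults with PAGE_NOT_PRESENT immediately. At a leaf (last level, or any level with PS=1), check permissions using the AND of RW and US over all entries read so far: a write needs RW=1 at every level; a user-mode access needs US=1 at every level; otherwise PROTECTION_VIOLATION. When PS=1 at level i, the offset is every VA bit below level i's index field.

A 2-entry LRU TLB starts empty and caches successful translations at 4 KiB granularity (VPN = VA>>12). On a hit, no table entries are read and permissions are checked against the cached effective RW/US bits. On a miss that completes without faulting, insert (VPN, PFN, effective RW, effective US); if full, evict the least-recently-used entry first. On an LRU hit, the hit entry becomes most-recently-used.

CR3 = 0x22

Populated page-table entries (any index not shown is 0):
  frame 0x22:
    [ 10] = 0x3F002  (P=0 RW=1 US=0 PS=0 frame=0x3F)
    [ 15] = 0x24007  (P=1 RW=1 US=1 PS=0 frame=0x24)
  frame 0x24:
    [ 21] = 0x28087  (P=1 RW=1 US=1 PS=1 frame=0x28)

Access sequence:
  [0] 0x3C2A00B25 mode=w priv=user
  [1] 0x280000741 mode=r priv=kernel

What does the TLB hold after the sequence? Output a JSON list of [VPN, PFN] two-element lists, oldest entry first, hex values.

Walk each access:
#0 VA=0x3C2A00B25 (w,user):
  lvl0: tbl 0x22, slot 15 ⇒ 0x24007 (P1/RW1/US1/PS0)
  lvl1: tbl 0x24, slot 21 ⇒ 0x28087 (P1/RW1/US1/PS1)
  ⇒ phys 0x28B25 (huge @L1)  [2 reads]
#1 VA=0x280000741 (r,kernel):
  lvl0: tbl 0x22, slot 10 ⇒ 0x3F002 (P0/RW1/US0/PS0)
  ✗ PAGE_NOT_PRESENT  [1 reads]

TLB: [["0x3C2A00", "0x28"]]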